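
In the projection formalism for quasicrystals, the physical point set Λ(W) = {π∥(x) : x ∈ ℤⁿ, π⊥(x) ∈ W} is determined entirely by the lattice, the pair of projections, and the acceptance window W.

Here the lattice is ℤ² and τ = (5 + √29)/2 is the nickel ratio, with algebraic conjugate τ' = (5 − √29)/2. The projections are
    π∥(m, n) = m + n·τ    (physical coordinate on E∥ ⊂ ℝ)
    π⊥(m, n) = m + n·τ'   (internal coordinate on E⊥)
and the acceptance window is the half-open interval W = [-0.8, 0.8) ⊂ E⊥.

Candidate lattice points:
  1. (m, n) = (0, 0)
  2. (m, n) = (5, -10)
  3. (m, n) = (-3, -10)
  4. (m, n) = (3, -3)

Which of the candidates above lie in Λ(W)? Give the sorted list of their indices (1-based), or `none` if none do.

1

τ' = (5−√29)/2 ≈ -0.1926.
candidate 1: (m,n)=(0,0) → π∥ = 0+0·τ ≈ 0.0000, π⊥ = 0+0·τ' ≈ 0.0000 ∈ [-0.8, 0.8) ⇒ IN Λ
candidate 2: (m,n)=(5,-10) → π∥ = 5-10·τ ≈ -46.9258, π⊥ = 5-10·τ' ≈ 6.9258 ∉ [-0.8, 0.8) ⇒ out
candidate 3: (m,n)=(-3,-10) → π∥ = -3-10·τ ≈ -54.9258, π⊥ = -3-10·τ' ≈ -1.0742 ∉ [-0.8, 0.8) ⇒ out
candidate 4: (m,n)=(3,-3) → π∥ = 3-3·τ ≈ -12.5777, π⊥ = 3-3·τ' ≈ 3.5777 ∉ [-0.8, 0.8) ⇒ out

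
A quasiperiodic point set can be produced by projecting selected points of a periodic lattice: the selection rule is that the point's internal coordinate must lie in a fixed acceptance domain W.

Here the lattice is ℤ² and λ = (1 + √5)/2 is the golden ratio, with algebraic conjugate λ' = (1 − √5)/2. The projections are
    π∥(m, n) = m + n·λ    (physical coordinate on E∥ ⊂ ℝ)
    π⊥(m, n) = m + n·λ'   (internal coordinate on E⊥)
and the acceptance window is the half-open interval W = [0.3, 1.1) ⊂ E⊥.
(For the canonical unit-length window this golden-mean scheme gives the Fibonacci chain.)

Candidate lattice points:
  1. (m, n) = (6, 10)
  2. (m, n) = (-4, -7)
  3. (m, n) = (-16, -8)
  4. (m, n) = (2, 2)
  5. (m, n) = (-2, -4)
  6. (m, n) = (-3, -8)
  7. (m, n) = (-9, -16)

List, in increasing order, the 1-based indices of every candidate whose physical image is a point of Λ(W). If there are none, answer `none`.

2, 4, 5, 7

Numerically λ ≈ 1.61803 and λ' = −1/λ ≈ -0.61803.
[1] lift (6,10): star map gives -0.18034; window check 0.3 ≤ -0.18034 < 1.1 is false → out
[2] lift (-4,-7): star map gives 0.32624; window check 0.3 ≤ 0.32624 < 1.1 is true → IN Λ
[3] lift (-16,-8): star map gives -11.05573; window check 0.3 ≤ -11.05573 < 1.1 is false → out
[4] lift (2,2): star map gives 0.76393; window check 0.3 ≤ 0.76393 < 1.1 is true → IN Λ
[5] lift (-2,-4): star map gives 0.47214; window check 0.3 ≤ 0.47214 < 1.1 is true → IN Λ
[6] lift (-3,-8): star map gives 1.94427; window check 0.3 ≤ 1.94427 < 1.1 is false → out
[7] lift (-9,-16): star map gives 0.88854; window check 0.3 ≤ 0.88854 < 1.1 is true → IN Λ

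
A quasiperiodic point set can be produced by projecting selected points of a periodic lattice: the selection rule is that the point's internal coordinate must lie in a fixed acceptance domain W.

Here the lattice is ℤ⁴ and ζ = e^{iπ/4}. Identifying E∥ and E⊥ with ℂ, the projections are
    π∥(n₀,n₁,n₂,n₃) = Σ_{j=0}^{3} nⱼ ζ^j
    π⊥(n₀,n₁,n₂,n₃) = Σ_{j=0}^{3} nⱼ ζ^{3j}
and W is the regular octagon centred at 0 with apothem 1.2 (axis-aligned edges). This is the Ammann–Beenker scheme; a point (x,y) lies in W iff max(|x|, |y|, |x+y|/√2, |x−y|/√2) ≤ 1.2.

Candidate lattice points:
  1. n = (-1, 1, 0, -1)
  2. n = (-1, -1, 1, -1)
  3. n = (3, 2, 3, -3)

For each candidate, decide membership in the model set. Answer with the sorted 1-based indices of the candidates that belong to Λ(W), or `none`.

none

π⊥(n) = n₀ + n₁ζ³ + n₂ζ⁶ + n₃ζ⁹ where ζ = e^{iπ/4}.
candidate 1: n = (-1, 1, 0, -1) → π⊥ ≈ (-2.414214, +0.000000); max(|x|,|y|,|x±y|/√2) = 2.414214 > 1.2 ⇒ ∉ W
candidate 2: n = (-1, -1, 1, -1) → π⊥ ≈ (-1.000000, -2.414214); max(|x|,|y|,|x±y|/√2) = 2.414214 > 1.2 ⇒ ∉ W
candidate 3: n = (3, 2, 3, -3) → π⊥ ≈ (-0.535534, -3.707107); max(|x|,|y|,|x±y|/√2) = 3.707107 > 1.2 ⇒ ∉ W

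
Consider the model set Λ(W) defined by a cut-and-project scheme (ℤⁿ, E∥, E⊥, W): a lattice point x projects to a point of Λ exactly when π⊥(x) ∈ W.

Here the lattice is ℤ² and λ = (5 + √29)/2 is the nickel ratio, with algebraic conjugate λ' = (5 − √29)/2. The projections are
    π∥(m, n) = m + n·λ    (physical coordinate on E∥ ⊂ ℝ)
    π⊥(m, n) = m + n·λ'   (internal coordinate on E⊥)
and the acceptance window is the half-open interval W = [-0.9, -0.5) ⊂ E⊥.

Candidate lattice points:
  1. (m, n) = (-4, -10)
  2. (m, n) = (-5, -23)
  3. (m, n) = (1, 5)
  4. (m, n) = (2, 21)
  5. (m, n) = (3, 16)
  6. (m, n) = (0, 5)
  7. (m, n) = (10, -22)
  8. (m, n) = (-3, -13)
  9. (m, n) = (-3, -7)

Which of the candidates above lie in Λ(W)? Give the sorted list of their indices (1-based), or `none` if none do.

Numerically λ ≈ 5.19258 and λ' = −1/λ ≈ -0.19258.
candidate 1: (m,n)=(-4,-10) → π∥ = -4-10·λ ≈ -55.92582, π⊥ = -4-10·λ' ≈ -2.07418 ∉ [-0.9, -0.5) ⇒ out
candidate 2: (m,n)=(-5,-23) → π∥ = -5-23·λ ≈ -124.42940, π⊥ = -5-23·λ' ≈ -0.57060 ∈ [-0.9, -0.5) ⇒ IN Λ
candidate 3: (m,n)=(1,5) → π∥ = 1+5·λ ≈ 26.96291, π⊥ = 1+5·λ' ≈ 0.03709 ∉ [-0.9, -0.5) ⇒ out
candidate 4: (m,n)=(2,21) → π∥ = 2+21·λ ≈ 111.04423, π⊥ = 2+21·λ' ≈ -2.04423 ∉ [-0.9, -0.5) ⇒ out
candidate 5: (m,n)=(3,16) → π∥ = 3+16·λ ≈ 86.08132, π⊥ = 3+16·λ' ≈ -0.08132 ∉ [-0.9, -0.5) ⇒ out
candidate 6: (m,n)=(0,5) → π∥ = 0+5·λ ≈ 25.96291, π⊥ = 0+5·λ' ≈ -0.96291 ∉ [-0.9, -0.5) ⇒ out
candidate 7: (m,n)=(10,-22) → π∥ = 10-22·λ ≈ -104.23681, π⊥ = 10-22·λ' ≈ 14.23681 ∉ [-0.9, -0.5) ⇒ out
candidate 8: (m,n)=(-3,-13) → π∥ = -3-13·λ ≈ -70.50357, π⊥ = -3-13·λ' ≈ -0.49643 ∉ [-0.9, -0.5) ⇒ out
candidate 9: (m,n)=(-3,-7) → π∥ = -3-7·λ ≈ -39.34808, π⊥ = -3-7·λ' ≈ -1.65192 ∉ [-0.9, -0.5) ⇒ out

2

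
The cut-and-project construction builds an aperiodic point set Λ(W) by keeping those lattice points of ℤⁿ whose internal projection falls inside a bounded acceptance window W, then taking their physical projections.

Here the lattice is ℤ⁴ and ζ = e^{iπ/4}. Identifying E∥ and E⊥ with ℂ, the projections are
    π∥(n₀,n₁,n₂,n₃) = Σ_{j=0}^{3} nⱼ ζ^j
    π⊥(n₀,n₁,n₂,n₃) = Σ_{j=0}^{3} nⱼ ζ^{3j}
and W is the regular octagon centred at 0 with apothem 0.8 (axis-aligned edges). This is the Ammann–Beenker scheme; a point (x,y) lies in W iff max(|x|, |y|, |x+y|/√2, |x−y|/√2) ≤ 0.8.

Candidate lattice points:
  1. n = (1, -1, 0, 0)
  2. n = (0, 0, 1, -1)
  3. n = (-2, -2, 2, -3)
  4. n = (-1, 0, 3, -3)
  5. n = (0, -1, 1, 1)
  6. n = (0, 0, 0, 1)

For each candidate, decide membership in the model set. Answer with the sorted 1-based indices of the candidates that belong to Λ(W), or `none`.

none

With ζ = e^{iπ/4} the internal vectors are ζ^0,ζ^3,ζ^6,ζ^9.
#1 (1, -1, 0, 0): internal (1.7071, -0.7071); octagon support 1.7071 vs apothem 0.8 → ∉ W
#2 (0, 0, 1, -1): internal (-0.7071, -1.7071); octagon support 1.7071 vs apothem 0.8 → ∉ W
#3 (-2, -2, 2, -3): internal (-2.7071, -5.5355); octagon support 5.8284 vs apothem 0.8 → ∉ W
#4 (-1, 0, 3, -3): internal (-3.1213, -5.1213); octagon support 5.8284 vs apothem 0.8 → ∉ W
#5 (0, -1, 1, 1): internal (1.4142, -1.0000); octagon support 1.7071 vs apothem 0.8 → ∉ W
#6 (0, 0, 0, 1): internal (0.7071, 0.7071); octagon support 1.0000 vs apothem 0.8 → ∉ W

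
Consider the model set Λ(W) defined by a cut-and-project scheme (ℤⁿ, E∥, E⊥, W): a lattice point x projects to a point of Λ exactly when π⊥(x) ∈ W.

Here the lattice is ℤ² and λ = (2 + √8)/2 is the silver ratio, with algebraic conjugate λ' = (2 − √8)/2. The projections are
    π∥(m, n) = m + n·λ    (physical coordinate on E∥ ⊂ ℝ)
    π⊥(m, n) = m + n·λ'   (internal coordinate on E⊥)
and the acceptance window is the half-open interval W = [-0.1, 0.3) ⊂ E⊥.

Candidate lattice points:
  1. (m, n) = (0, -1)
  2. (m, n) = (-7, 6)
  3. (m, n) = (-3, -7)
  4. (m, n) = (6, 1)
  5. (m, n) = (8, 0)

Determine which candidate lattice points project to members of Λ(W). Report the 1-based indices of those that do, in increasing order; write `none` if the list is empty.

none

λ' = (2−√8)/2 ≈ -0.414214.
[1] lift (0,-1): star map gives 0.414214; window check -0.1 ≤ 0.414214 < 0.3 is false → out
[2] lift (-7,6): star map gives -9.485281; window check -0.1 ≤ -9.485281 < 0.3 is false → out
[3] lift (-3,-7): star map gives -0.100505; window check -0.1 ≤ -0.100505 < 0.3 is false → out
[4] lift (6,1): star map gives 5.585786; window check -0.1 ≤ 5.585786 < 0.3 is false → out
[5] lift (8,0): star map gives 8.000000; window check -0.1 ≤ 8.000000 < 0.3 is false → out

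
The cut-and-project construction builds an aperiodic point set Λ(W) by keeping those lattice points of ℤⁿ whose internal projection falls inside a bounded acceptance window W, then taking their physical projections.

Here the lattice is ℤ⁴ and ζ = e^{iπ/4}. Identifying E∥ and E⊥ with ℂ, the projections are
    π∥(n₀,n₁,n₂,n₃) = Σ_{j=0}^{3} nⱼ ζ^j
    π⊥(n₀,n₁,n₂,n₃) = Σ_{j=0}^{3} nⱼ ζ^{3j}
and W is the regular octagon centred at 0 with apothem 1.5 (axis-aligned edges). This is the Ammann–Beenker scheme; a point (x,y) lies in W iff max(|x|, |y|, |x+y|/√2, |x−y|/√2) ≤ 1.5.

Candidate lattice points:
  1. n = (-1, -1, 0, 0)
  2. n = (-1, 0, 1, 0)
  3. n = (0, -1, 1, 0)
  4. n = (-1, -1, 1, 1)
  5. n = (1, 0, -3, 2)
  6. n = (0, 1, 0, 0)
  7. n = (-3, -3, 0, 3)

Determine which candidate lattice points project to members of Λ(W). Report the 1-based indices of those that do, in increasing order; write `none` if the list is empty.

1, 2, 4, 6, 7

Internal map: ζ^{3j} for j=0..3 gives (1,0), (−√2/2,√2/2), (0,−1), (√2/2,√2/2).
#1 (-1, -1, 0, 0): internal (-0.292893, -0.707107); octagon support 0.707107 vs apothem 1.5 → ∈ W
#2 (-1, 0, 1, 0): internal (-1.000000, -1.000000); octagon support 1.414214 vs apothem 1.5 → ∈ W
#3 (0, -1, 1, 0): internal (0.707107, -1.707107); octagon support 1.707107 vs apothem 1.5 → ∉ W
#4 (-1, -1, 1, 1): internal (0.414214, -1.000000); octagon support 1.000000 vs apothem 1.5 → ∈ W
#5 (1, 0, -3, 2): internal (2.414214, 4.414214); octagon support 4.828427 vs apothem 1.5 → ∉ W
#6 (0, 1, 0, 0): internal (-0.707107, 0.707107); octagon support 1.000000 vs apothem 1.5 → ∈ W
#7 (-3, -3, 0, 3): internal (1.242641, 0.000000); octagon support 1.242641 vs apothem 1.5 → ∈ W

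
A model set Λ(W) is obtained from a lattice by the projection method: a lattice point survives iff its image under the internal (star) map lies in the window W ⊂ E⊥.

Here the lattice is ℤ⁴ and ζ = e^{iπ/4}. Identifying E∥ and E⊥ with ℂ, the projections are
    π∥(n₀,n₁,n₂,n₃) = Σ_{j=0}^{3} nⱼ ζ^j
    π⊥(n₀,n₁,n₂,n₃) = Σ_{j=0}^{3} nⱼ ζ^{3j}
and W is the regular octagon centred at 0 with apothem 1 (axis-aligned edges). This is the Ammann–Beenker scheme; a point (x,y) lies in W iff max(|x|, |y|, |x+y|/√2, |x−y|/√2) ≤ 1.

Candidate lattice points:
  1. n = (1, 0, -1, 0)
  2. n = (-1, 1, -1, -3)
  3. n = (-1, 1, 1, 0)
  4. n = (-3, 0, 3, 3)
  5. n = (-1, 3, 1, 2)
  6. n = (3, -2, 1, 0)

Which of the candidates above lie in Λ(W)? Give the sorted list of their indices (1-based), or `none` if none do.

none

Internal map: ζ^{3j} for j=0..3 gives (1,0), (−√2/2,√2/2), (0,−1), (√2/2,√2/2).
#1 (1, 0, -1, 0): internal (1.000000, 1.000000); octagon support 1.414214 vs apothem 1 → ∉ W
#2 (-1, 1, -1, -3): internal (-3.828427, -0.414214); octagon support 3.828427 vs apothem 1 → ∉ W
#3 (-1, 1, 1, 0): internal (-1.707107, -0.292893); octagon support 1.707107 vs apothem 1 → ∉ W
#4 (-3, 0, 3, 3): internal (-0.878680, -0.878680); octagon support 1.242641 vs apothem 1 → ∉ W
#5 (-1, 3, 1, 2): internal (-1.707107, 2.535534); octagon support 3.000000 vs apothem 1 → ∉ W
#6 (3, -2, 1, 0): internal (4.414214, -2.414214); octagon support 4.828427 vs apothem 1 → ∉ W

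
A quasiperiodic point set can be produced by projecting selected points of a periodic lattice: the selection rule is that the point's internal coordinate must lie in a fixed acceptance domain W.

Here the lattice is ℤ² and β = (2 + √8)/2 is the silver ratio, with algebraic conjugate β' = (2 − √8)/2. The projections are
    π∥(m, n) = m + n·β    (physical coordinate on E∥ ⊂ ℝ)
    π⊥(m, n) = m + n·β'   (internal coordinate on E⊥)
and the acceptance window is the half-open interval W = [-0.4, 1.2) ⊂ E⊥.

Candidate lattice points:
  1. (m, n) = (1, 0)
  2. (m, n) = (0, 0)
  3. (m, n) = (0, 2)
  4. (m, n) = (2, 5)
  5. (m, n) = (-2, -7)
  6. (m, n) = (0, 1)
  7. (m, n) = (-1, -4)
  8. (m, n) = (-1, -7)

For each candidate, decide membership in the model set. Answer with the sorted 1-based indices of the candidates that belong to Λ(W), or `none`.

Numerically β ≈ 2.414214 and β' = −1/β ≈ -0.414214.
[1] lift (1,0): star map gives 1.000000; window check -0.4 ≤ 1.000000 < 1.2 is true → IN Λ
[2] lift (0,0): star map gives 0.000000; window check -0.4 ≤ 0.000000 < 1.2 is true → IN Λ
[3] lift (0,2): star map gives -0.828427; window check -0.4 ≤ -0.828427 < 1.2 is false → out
[4] lift (2,5): star map gives -0.071068; window check -0.4 ≤ -0.071068 < 1.2 is true → IN Λ
[5] lift (-2,-7): star map gives 0.899495; window check -0.4 ≤ 0.899495 < 1.2 is true → IN Λ
[6] lift (0,1): star map gives -0.414214; window check -0.4 ≤ -0.414214 < 1.2 is false → out
[7] lift (-1,-4): star map gives 0.656854; window check -0.4 ≤ 0.656854 < 1.2 is true → IN Λ
[8] lift (-1,-7): star map gives 1.899495; window check -0.4 ≤ 1.899495 < 1.2 is false → out

1, 2, 4, 5, 7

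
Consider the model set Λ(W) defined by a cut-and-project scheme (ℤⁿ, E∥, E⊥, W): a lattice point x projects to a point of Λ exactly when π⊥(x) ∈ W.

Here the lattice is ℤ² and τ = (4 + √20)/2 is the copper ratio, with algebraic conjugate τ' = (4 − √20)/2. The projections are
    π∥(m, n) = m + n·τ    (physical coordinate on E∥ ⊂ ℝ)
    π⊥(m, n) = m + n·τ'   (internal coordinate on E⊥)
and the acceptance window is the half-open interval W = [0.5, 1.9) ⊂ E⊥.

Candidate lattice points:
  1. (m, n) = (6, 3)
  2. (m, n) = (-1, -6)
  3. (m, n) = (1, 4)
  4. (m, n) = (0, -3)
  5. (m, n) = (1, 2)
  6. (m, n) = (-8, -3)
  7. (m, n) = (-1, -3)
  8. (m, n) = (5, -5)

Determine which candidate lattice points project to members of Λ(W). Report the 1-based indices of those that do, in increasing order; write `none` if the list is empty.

4, 5

τ' = (4−√20)/2 ≈ -0.23607.
[1] lift (6,3): star map gives 5.29180; window check 0.5 ≤ 5.29180 < 1.9 is false → out
[2] lift (-1,-6): star map gives 0.41641; window check 0.5 ≤ 0.41641 < 1.9 is false → out
[3] lift (1,4): star map gives 0.05573; window check 0.5 ≤ 0.05573 < 1.9 is false → out
[4] lift (0,-3): star map gives 0.70820; window check 0.5 ≤ 0.70820 < 1.9 is true → IN Λ
[5] lift (1,2): star map gives 0.52786; window check 0.5 ≤ 0.52786 < 1.9 is true → IN Λ
[6] lift (-8,-3): star map gives -7.29180; window check 0.5 ≤ -7.29180 < 1.9 is false → out
[7] lift (-1,-3): star map gives -0.29180; window check 0.5 ≤ -0.29180 < 1.9 is false → out
[8] lift (5,-5): star map gives 6.18034; window check 0.5 ≤ 6.18034 < 1.9 is false → out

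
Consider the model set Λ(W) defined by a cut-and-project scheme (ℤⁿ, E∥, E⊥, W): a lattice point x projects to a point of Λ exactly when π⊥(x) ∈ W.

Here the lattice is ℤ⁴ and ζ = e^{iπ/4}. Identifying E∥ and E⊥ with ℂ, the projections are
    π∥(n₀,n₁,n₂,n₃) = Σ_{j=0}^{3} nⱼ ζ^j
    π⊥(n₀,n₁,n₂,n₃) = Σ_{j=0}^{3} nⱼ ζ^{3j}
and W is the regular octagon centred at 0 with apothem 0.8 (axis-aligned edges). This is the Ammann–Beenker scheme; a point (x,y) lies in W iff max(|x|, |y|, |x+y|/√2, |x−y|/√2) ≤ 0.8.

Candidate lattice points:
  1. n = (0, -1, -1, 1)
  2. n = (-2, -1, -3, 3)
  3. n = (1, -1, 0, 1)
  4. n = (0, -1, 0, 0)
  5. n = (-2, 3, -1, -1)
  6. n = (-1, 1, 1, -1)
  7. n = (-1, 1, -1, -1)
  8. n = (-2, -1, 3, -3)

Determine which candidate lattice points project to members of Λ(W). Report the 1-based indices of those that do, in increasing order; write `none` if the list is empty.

none

With ζ = e^{iπ/4} the internal vectors are ζ^0,ζ^3,ζ^6,ζ^9.
candidate 1: n = (0, -1, -1, 1) → π⊥ ≈ (+1.4142, +1.0000); max(|x|,|y|,|x±y|/√2) = 1.7071 > 0.8 ⇒ ∉ W
candidate 2: n = (-2, -1, -3, 3) → π⊥ ≈ (+0.8284, +4.4142); max(|x|,|y|,|x±y|/√2) = 4.4142 > 0.8 ⇒ ∉ W
candidate 3: n = (1, -1, 0, 1) → π⊥ ≈ (+2.4142, +0.0000); max(|x|,|y|,|x±y|/√2) = 2.4142 > 0.8 ⇒ ∉ W
candidate 4: n = (0, -1, 0, 0) → π⊥ ≈ (+0.7071, -0.7071); max(|x|,|y|,|x±y|/√2) = 1.0000 > 0.8 ⇒ ∉ W
candidate 5: n = (-2, 3, -1, -1) → π⊥ ≈ (-4.8284, +2.4142); max(|x|,|y|,|x±y|/√2) = 5.1213 > 0.8 ⇒ ∉ W
candidate 6: n = (-1, 1, 1, -1) → π⊥ ≈ (-2.4142, -1.0000); max(|x|,|y|,|x±y|/√2) = 2.4142 > 0.8 ⇒ ∉ W
candidate 7: n = (-1, 1, -1, -1) → π⊥ ≈ (-2.4142, +1.0000); max(|x|,|y|,|x±y|/√2) = 2.4142 > 0.8 ⇒ ∉ W
candidate 8: n = (-2, -1, 3, -3) → π⊥ ≈ (-3.4142, -5.8284); max(|x|,|y|,|x±y|/√2) = 6.5355 > 0.8 ⇒ ∉ W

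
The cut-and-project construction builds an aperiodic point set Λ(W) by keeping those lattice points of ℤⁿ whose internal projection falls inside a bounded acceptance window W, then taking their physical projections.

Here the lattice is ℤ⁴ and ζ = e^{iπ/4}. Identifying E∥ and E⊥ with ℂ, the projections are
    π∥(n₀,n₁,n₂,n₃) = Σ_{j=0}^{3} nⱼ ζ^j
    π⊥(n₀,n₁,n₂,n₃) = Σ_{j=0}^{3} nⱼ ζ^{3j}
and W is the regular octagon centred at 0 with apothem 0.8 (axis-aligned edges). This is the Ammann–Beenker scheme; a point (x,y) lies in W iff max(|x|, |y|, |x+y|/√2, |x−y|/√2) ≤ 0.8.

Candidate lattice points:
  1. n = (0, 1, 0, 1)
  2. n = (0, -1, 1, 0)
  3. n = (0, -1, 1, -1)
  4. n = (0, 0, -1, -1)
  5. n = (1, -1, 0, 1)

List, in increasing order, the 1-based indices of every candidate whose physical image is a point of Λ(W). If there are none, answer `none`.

Internal map: ζ^{3j} for j=0..3 gives (1,0), (−√2/2,√2/2), (0,−1), (√2/2,√2/2).
#1 (0, 1, 0, 1): internal (0.00000, 1.41421); octagon support 1.41421 vs apothem 0.8 → ∉ W
#2 (0, -1, 1, 0): internal (0.70711, -1.70711); octagon support 1.70711 vs apothem 0.8 → ∉ W
#3 (0, -1, 1, -1): internal (0.00000, -2.41421); octagon support 2.41421 vs apothem 0.8 → ∉ W
#4 (0, 0, -1, -1): internal (-0.70711, 0.29289); octagon support 0.70711 vs apothem 0.8 → ∈ W
#5 (1, -1, 0, 1): internal (2.41421, 0.00000); octagon support 2.41421 vs apothem 0.8 → ∉ W

4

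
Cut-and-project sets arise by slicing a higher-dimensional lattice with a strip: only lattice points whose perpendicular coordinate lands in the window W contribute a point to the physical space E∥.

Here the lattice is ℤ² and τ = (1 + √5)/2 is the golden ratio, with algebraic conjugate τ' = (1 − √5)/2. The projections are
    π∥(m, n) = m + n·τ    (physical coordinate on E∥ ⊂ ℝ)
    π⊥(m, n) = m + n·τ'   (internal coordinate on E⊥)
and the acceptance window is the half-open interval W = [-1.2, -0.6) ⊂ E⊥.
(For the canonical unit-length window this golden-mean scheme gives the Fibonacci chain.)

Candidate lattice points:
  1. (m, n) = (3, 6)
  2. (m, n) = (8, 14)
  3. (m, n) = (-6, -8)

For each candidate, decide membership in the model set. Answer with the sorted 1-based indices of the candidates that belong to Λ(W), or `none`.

1, 2, 3

τ' = (1−√5)/2 ≈ -0.6180.
candidate 1: (m,n)=(3,6) → π∥ = 3+6·τ ≈ 12.7082, π⊥ = 3+6·τ' ≈ -0.7082 ∈ [-1.2, -0.6) ⇒ IN Λ
candidate 2: (m,n)=(8,14) → π∥ = 8+14·τ ≈ 30.6525, π⊥ = 8+14·τ' ≈ -0.6525 ∈ [-1.2, -0.6) ⇒ IN Λ
candidate 3: (m,n)=(-6,-8) → π∥ = -6-8·τ ≈ -18.9443, π⊥ = -6-8·τ' ≈ -1.0557 ∈ [-1.2, -0.6) ⇒ IN Λ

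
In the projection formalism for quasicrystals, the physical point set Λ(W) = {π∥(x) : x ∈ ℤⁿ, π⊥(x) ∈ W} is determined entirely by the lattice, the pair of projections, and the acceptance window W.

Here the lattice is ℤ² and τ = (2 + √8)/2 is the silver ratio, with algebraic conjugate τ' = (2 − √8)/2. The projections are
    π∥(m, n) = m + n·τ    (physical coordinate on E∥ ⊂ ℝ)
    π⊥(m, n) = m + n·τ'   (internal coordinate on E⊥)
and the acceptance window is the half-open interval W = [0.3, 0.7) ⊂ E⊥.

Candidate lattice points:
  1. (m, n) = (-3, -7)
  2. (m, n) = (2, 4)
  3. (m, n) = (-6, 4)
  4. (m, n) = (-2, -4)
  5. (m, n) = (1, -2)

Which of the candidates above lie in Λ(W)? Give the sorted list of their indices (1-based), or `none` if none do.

τ' = (2−√8)/2 ≈ -0.41421.
#1 (-3,-7): internal coord -3 + (-7)·τ' = -0.10051; -0.10051 ∉ [0.3, 0.7) → out
#2 (2,4): internal coord 2 + (4)·τ' = +0.34315; +0.34315 ∈ [0.3, 0.7) → IN Λ
#3 (-6,4): internal coord -6 + (4)·τ' = -7.65685; -7.65685 ∉ [0.3, 0.7) → out
#4 (-2,-4): internal coord -2 + (-4)·τ' = -0.34315; -0.34315 ∉ [0.3, 0.7) → out
#5 (1,-2): internal coord 1 + (-2)·τ' = +1.82843; +1.82843 ∉ [0.3, 0.7) → out

2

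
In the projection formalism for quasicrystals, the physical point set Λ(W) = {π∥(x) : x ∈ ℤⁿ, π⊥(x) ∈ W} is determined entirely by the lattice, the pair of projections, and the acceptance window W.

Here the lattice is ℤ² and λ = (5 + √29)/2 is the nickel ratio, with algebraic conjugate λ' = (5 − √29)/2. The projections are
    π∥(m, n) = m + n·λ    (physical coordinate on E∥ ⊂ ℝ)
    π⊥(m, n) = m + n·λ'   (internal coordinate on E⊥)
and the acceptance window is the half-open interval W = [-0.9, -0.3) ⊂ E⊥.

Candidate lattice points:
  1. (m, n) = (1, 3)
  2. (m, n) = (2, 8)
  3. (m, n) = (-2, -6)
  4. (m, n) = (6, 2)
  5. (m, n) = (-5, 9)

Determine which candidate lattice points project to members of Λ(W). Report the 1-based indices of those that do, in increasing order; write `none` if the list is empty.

Numerically λ ≈ 5.192582 and λ' = −1/λ ≈ -0.192582.
#1 (1,3): internal coord 1 + (3)·λ' = +0.422253; +0.422253 ∉ [-0.9, -0.3) → out
#2 (2,8): internal coord 2 + (8)·λ' = +0.459341; +0.459341 ∉ [-0.9, -0.3) → out
#3 (-2,-6): internal coord -2 + (-6)·λ' = -0.844506; -0.844506 ∈ [-0.9, -0.3) → IN Λ
#4 (6,2): internal coord 6 + (2)·λ' = +5.614835; +5.614835 ∉ [-0.9, -0.3) → out
#5 (-5,9): internal coord -5 + (9)·λ' = -6.733242; -6.733242 ∉ [-0.9, -0.3) → out

3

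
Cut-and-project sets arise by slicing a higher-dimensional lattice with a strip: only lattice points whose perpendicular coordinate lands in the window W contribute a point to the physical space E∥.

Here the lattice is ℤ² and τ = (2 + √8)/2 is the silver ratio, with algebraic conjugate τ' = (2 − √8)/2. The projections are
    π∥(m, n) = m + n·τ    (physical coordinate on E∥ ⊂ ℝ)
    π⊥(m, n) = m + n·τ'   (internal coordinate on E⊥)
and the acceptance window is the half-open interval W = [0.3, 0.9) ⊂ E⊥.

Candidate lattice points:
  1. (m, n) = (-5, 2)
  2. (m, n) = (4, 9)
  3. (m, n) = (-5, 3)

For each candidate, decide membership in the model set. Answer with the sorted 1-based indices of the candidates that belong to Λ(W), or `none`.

Numerically τ ≈ 2.414214 and τ' = −1/τ ≈ -0.414214.
#1 (-5,2): internal coord -5 + (2)·τ' = -5.828427; -5.828427 ∉ [0.3, 0.9) → out
#2 (4,9): internal coord 4 + (9)·τ' = +0.272078; +0.272078 ∉ [0.3, 0.9) → out
#3 (-5,3): internal coord -5 + (3)·τ' = -6.242641; -6.242641 ∉ [0.3, 0.9) → out

none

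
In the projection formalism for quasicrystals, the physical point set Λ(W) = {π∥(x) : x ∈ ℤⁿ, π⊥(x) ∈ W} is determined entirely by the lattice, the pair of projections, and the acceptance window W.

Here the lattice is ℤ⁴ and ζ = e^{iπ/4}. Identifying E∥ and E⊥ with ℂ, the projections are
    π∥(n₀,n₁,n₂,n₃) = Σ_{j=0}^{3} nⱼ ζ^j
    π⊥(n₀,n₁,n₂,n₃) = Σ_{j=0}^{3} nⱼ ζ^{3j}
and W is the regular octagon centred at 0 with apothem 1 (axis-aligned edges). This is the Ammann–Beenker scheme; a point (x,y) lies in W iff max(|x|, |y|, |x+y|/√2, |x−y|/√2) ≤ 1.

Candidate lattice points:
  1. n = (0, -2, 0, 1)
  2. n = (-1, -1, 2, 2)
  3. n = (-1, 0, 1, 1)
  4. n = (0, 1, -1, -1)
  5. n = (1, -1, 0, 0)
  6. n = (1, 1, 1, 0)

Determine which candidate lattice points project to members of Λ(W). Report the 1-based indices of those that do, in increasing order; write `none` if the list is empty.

Internal map: ζ^{3j} for j=0..3 gives (1,0), (−√2/2,√2/2), (0,−1), (√2/2,√2/2).
candidate 1: n = (0, -2, 0, 1) → π⊥ ≈ (+2.12132, -0.70711); max(|x|,|y|,|x±y|/√2) = 2.12132 > 1 ⇒ ∉ W
candidate 2: n = (-1, -1, 2, 2) → π⊥ ≈ (+1.12132, -1.29289); max(|x|,|y|,|x±y|/√2) = 1.70711 > 1 ⇒ ∉ W
candidate 3: n = (-1, 0, 1, 1) → π⊥ ≈ (-0.29289, -0.29289); max(|x|,|y|,|x±y|/√2) = 0.41421 ≤ 1 ⇒ ∈ W
candidate 4: n = (0, 1, -1, -1) → π⊥ ≈ (-1.41421, +1.00000); max(|x|,|y|,|x±y|/√2) = 1.70711 > 1 ⇒ ∉ W
candidate 5: n = (1, -1, 0, 0) → π⊥ ≈ (+1.70711, -0.70711); max(|x|,|y|,|x±y|/√2) = 1.70711 > 1 ⇒ ∉ W
candidate 6: n = (1, 1, 1, 0) → π⊥ ≈ (+0.29289, -0.29289); max(|x|,|y|,|x±y|/√2) = 0.41421 ≤ 1 ⇒ ∈ W

3, 6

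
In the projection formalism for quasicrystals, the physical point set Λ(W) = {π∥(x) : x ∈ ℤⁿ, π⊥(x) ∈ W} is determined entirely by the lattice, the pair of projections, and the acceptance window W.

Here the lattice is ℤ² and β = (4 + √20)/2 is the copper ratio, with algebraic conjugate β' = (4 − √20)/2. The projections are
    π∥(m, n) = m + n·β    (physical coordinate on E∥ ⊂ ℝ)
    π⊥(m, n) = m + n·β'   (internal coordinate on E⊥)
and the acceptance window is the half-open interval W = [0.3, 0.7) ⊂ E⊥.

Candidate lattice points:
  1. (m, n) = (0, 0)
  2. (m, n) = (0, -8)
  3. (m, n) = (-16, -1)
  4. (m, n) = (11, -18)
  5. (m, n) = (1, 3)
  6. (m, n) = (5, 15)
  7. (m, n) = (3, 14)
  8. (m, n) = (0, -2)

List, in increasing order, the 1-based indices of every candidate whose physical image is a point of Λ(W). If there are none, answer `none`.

8

Numerically β ≈ 4.2361 and β' = −1/β ≈ -0.2361.
#1 (0,0): internal coord 0 + (0)·β' = +0.0000; +0.0000 ∉ [0.3, 0.7) → out
#2 (0,-8): internal coord 0 + (-8)·β' = +1.8885; +1.8885 ∉ [0.3, 0.7) → out
#3 (-16,-1): internal coord -16 + (-1)·β' = -15.7639; -15.7639 ∉ [0.3, 0.7) → out
#4 (11,-18): internal coord 11 + (-18)·β' = +15.2492; +15.2492 ∉ [0.3, 0.7) → out
#5 (1,3): internal coord 1 + (3)·β' = +0.2918; +0.2918 ∉ [0.3, 0.7) → out
#6 (5,15): internal coord 5 + (15)·β' = +1.4590; +1.4590 ∉ [0.3, 0.7) → out
#7 (3,14): internal coord 3 + (14)·β' = -0.3050; -0.3050 ∉ [0.3, 0.7) → out
#8 (0,-2): internal coord 0 + (-2)·β' = +0.4721; +0.4721 ∈ [0.3, 0.7) → IN Λ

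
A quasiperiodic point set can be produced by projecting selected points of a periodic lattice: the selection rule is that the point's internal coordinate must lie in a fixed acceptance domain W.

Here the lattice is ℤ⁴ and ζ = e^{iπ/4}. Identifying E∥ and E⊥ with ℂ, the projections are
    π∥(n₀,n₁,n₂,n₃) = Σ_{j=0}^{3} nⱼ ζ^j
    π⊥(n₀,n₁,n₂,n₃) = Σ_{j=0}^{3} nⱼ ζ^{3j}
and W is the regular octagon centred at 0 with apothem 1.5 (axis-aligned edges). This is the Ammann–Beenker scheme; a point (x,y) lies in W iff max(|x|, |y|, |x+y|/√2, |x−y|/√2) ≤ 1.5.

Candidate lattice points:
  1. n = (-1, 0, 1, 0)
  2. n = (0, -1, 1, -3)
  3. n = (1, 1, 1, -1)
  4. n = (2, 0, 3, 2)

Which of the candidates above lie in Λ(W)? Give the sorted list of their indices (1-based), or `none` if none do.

1, 3

π⊥(n) = n₀ + n₁ζ³ + n₂ζ⁶ + n₃ζ⁹ where ζ = e^{iπ/4}.
candidate 1: n = (-1, 0, 1, 0) → π⊥ ≈ (-1.0000, -1.0000); max(|x|,|y|,|x±y|/√2) = 1.4142 ≤ 1.5 ⇒ ∈ W
candidate 2: n = (0, -1, 1, -3) → π⊥ ≈ (-1.4142, -3.8284); max(|x|,|y|,|x±y|/√2) = 3.8284 > 1.5 ⇒ ∉ W
candidate 3: n = (1, 1, 1, -1) → π⊥ ≈ (-0.4142, -1.0000); max(|x|,|y|,|x±y|/√2) = 1.0000 ≤ 1.5 ⇒ ∈ W
candidate 4: n = (2, 0, 3, 2) → π⊥ ≈ (+3.4142, -1.5858); max(|x|,|y|,|x±y|/√2) = 3.5355 > 1.5 ⇒ ∉ W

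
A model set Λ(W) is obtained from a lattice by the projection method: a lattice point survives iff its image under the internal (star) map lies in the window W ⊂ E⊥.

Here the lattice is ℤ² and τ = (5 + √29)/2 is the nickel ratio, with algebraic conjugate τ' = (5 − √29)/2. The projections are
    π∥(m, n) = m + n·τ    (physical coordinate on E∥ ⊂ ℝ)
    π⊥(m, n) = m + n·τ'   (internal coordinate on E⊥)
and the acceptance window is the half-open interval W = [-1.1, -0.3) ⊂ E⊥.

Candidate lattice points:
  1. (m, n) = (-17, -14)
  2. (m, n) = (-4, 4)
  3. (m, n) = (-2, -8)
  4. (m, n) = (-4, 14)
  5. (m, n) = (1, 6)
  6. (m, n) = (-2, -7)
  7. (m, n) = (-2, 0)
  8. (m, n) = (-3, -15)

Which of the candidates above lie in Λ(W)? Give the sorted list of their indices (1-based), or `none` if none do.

3, 6

Numerically τ ≈ 5.19258 and τ' = −1/τ ≈ -0.19258.
[1] lift (-17,-14): star map gives -14.30385; window check -1.1 ≤ -14.30385 < -0.3 is false → out
[2] lift (-4,4): star map gives -4.77033; window check -1.1 ≤ -4.77033 < -0.3 is false → out
[3] lift (-2,-8): star map gives -0.45934; window check -1.1 ≤ -0.45934 < -0.3 is true → IN Λ
[4] lift (-4,14): star map gives -6.69615; window check -1.1 ≤ -6.69615 < -0.3 is false → out
[5] lift (1,6): star map gives -0.15549; window check -1.1 ≤ -0.15549 < -0.3 is false → out
[6] lift (-2,-7): star map gives -0.65192; window check -1.1 ≤ -0.65192 < -0.3 is true → IN Λ
[7] lift (-2,0): star map gives -2.00000; window check -1.1 ≤ -2.00000 < -0.3 is false → out
[8] lift (-3,-15): star map gives -0.11126; window check -1.1 ≤ -0.11126 < -0.3 is false → out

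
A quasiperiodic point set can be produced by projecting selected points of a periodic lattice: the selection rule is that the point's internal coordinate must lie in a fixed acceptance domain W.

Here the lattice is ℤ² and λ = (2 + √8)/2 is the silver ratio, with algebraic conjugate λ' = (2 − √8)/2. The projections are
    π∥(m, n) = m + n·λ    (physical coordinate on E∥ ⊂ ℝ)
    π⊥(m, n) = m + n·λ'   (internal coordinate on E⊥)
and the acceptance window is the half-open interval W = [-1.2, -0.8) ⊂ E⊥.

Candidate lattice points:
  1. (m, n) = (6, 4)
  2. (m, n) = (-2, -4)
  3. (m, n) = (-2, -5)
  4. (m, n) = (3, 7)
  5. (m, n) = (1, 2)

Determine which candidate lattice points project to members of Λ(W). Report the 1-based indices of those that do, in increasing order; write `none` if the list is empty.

none

Numerically λ ≈ 2.41421 and λ' = −1/λ ≈ -0.41421.
[1] lift (6,4): star map gives 4.34315; window check -1.2 ≤ 4.34315 < -0.8 is false → out
[2] lift (-2,-4): star map gives -0.34315; window check -1.2 ≤ -0.34315 < -0.8 is false → out
[3] lift (-2,-5): star map gives 0.07107; window check -1.2 ≤ 0.07107 < -0.8 is false → out
[4] lift (3,7): star map gives 0.10051; window check -1.2 ≤ 0.10051 < -0.8 is false → out
[5] lift (1,2): star map gives 0.17157; window check -1.2 ≤ 0.17157 < -0.8 is false → out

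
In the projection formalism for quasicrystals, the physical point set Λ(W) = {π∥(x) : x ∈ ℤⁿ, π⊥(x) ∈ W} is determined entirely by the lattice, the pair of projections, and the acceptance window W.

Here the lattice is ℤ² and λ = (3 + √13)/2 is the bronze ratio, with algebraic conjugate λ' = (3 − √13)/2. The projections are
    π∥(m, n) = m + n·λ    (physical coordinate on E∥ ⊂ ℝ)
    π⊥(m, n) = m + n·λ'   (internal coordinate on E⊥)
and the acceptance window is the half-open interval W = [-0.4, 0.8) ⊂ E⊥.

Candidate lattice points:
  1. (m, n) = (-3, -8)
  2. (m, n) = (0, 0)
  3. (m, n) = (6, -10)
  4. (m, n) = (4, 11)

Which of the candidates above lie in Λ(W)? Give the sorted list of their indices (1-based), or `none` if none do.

2, 4

Numerically λ ≈ 3.302776 and λ' = −1/λ ≈ -0.302776.
candidate 1: (m,n)=(-3,-8) → π∥ = -3-8·λ ≈ -29.422205, π⊥ = -3-8·λ' ≈ -0.577795 ∉ [-0.4, 0.8) ⇒ out
candidate 2: (m,n)=(0,0) → π∥ = 0+0·λ ≈ 0.000000, π⊥ = 0+0·λ' ≈ 0.000000 ∈ [-0.4, 0.8) ⇒ IN Λ
candidate 3: (m,n)=(6,-10) → π∥ = 6-10·λ ≈ -27.027756, π⊥ = 6-10·λ' ≈ 9.027756 ∉ [-0.4, 0.8) ⇒ out
candidate 4: (m,n)=(4,11) → π∥ = 4+11·λ ≈ 40.330532, π⊥ = 4+11·λ' ≈ 0.669468 ∈ [-0.4, 0.8) ⇒ IN Λ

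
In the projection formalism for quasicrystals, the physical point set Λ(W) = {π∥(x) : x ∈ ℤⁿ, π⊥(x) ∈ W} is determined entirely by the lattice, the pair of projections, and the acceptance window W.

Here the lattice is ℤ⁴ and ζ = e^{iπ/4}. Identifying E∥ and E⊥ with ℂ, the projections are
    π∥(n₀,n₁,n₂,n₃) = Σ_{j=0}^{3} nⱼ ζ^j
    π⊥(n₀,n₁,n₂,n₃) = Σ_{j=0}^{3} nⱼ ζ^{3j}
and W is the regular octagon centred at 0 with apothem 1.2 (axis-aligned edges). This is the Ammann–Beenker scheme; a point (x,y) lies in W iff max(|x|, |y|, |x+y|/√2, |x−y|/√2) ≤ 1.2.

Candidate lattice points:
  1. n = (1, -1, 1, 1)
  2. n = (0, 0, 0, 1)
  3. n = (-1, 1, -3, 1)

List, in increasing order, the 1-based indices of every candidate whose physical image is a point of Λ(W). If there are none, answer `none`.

2

With ζ = e^{iπ/4} the internal vectors are ζ^0,ζ^3,ζ^6,ζ^9.
#1 (1, -1, 1, 1): internal (2.4142, -1.0000); octagon support 2.4142 vs apothem 1.2 → ∉ W
#2 (0, 0, 0, 1): internal (0.7071, 0.7071); octagon support 1.0000 vs apothem 1.2 → ∈ W
#3 (-1, 1, -3, 1): internal (-1.0000, 4.4142); octagon support 4.4142 vs apothem 1.2 → ∉ W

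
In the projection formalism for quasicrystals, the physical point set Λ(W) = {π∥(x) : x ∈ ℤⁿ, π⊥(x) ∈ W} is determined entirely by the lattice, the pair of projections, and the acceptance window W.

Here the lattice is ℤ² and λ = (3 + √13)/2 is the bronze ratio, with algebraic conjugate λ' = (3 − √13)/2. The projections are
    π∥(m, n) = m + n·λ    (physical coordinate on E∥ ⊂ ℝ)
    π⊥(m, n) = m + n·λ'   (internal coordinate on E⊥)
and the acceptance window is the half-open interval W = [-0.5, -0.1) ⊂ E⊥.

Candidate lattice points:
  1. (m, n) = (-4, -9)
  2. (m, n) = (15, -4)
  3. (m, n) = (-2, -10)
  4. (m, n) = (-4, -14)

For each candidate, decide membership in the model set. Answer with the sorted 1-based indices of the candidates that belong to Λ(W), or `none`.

none

Numerically λ ≈ 3.302776 and λ' = −1/λ ≈ -0.302776.
[1] lift (-4,-9): star map gives -1.275019; window check -0.5 ≤ -1.275019 < -0.1 is false → out
[2] lift (15,-4): star map gives 16.211103; window check -0.5 ≤ 16.211103 < -0.1 is false → out
[3] lift (-2,-10): star map gives 1.027756; window check -0.5 ≤ 1.027756 < -0.1 is false → out
[4] lift (-4,-14): star map gives 0.238859; window check -0.5 ≤ 0.238859 < -0.1 is false → out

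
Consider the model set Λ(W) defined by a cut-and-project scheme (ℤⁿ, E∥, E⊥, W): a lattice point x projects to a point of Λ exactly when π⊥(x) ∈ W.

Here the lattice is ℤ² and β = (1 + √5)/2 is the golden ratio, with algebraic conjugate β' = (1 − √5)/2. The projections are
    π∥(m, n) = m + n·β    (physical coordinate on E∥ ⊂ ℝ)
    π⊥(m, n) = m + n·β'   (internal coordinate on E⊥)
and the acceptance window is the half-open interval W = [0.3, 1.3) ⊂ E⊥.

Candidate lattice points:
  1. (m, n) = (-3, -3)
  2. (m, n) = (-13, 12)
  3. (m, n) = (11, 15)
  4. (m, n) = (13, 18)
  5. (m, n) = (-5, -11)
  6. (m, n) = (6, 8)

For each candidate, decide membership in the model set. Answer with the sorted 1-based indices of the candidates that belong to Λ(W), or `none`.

6

Numerically β ≈ 1.618034 and β' = −1/β ≈ -0.618034.
[1] lift (-3,-3): star map gives -1.145898; window check 0.3 ≤ -1.145898 < 1.3 is false → out
[2] lift (-13,12): star map gives -20.416408; window check 0.3 ≤ -20.416408 < 1.3 is false → out
[3] lift (11,15): star map gives 1.729490; window check 0.3 ≤ 1.729490 < 1.3 is false → out
[4] lift (13,18): star map gives 1.875388; window check 0.3 ≤ 1.875388 < 1.3 is false → out
[5] lift (-5,-11): star map gives 1.798374; window check 0.3 ≤ 1.798374 < 1.3 is false → out
[6] lift (6,8): star map gives 1.055728; window check 0.3 ≤ 1.055728 < 1.3 is true → IN Λ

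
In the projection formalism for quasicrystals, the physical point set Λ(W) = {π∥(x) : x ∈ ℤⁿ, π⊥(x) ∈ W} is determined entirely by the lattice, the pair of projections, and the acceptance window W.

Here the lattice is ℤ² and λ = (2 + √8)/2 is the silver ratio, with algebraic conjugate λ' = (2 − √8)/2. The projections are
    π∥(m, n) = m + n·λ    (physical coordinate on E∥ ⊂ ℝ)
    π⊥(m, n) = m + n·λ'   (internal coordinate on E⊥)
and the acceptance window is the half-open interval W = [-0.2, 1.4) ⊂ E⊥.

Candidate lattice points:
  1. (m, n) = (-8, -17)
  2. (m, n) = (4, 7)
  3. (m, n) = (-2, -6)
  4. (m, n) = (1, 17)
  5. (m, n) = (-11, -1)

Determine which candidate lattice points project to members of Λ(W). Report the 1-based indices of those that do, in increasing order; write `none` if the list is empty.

λ' = (2−√8)/2 ≈ -0.414214.
candidate 1: (m,n)=(-8,-17) → π∥ = -8-17·λ ≈ -49.041631, π⊥ = -8-17·λ' ≈ -0.958369 ∉ [-0.2, 1.4) ⇒ out
candidate 2: (m,n)=(4,7) → π∥ = 4+7·λ ≈ 20.899495, π⊥ = 4+7·λ' ≈ 1.100505 ∈ [-0.2, 1.4) ⇒ IN Λ
candidate 3: (m,n)=(-2,-6) → π∥ = -2-6·λ ≈ -16.485281, π⊥ = -2-6·λ' ≈ 0.485281 ∈ [-0.2, 1.4) ⇒ IN Λ
candidate 4: (m,n)=(1,17) → π∥ = 1+17·λ ≈ 42.041631, π⊥ = 1+17·λ' ≈ -6.041631 ∉ [-0.2, 1.4) ⇒ out
candidate 5: (m,n)=(-11,-1) → π∥ = -11-1·λ ≈ -13.414214, π⊥ = -11-1·λ' ≈ -10.585786 ∉ [-0.2, 1.4) ⇒ out

2, 3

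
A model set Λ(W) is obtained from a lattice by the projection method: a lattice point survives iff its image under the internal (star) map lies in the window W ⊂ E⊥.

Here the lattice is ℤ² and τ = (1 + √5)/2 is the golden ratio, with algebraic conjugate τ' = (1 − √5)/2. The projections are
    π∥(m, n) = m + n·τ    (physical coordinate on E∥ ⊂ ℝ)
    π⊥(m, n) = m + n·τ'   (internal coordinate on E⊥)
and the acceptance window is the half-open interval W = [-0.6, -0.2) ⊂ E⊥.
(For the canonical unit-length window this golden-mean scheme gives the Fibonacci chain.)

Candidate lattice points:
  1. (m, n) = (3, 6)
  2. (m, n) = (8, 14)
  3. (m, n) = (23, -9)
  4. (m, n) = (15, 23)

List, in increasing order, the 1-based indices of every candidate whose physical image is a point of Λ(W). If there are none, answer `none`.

Compute τ' = (1−√5)/2 = -0.6180, so π⊥(m,n) = m -0.6180·n.
candidate 1: (m,n)=(3,6) → π∥ = 3+6·τ ≈ 12.7082, π⊥ = 3+6·τ' ≈ -0.7082 ∉ [-0.6, -0.2) ⇒ out
candidate 2: (m,n)=(8,14) → π∥ = 8+14·τ ≈ 30.6525, π⊥ = 8+14·τ' ≈ -0.6525 ∉ [-0.6, -0.2) ⇒ out
candidate 3: (m,n)=(23,-9) → π∥ = 23-9·τ ≈ 8.4377, π⊥ = 23-9·τ' ≈ 28.5623 ∉ [-0.6, -0.2) ⇒ out
candidate 4: (m,n)=(15,23) → π∥ = 15+23·τ ≈ 52.2148, π⊥ = 15+23·τ' ≈ 0.7852 ∉ [-0.6, -0.2) ⇒ out

none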